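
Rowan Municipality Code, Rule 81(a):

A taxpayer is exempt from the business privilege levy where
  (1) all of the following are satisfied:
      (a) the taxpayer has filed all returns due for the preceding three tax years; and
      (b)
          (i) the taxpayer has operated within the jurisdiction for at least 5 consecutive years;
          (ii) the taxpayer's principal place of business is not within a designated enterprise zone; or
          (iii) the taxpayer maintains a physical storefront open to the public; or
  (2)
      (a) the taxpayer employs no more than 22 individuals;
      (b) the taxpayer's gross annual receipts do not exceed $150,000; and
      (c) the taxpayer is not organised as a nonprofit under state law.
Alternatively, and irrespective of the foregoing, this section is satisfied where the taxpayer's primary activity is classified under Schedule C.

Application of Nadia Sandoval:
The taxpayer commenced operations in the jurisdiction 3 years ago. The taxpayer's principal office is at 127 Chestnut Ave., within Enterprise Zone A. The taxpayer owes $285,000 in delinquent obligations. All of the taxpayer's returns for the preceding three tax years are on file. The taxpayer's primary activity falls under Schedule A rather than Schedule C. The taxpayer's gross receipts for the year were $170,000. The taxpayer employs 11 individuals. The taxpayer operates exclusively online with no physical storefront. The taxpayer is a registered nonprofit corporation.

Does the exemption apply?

(a) returns current — met.
(i) ≥ 5 yrs in jurisdiction — fails.
(ii) not (in enterprise zone) — not met.
(iii) has storefront — not met.
(b): F OR F OR F → false.
(1): T AND F → false.
(a) ≤ 22 employees — satisfied.
(b) receipts ≤ $150,000 — not satisfied.
(c) not (nonprofit) — fails.
(2) = T AND F AND F = false.
So Overall is not satisfied (F OR F).
Exception (Schedule C activity) — not satisfied.
Result: main false OR exception false → false.

No — not exempt.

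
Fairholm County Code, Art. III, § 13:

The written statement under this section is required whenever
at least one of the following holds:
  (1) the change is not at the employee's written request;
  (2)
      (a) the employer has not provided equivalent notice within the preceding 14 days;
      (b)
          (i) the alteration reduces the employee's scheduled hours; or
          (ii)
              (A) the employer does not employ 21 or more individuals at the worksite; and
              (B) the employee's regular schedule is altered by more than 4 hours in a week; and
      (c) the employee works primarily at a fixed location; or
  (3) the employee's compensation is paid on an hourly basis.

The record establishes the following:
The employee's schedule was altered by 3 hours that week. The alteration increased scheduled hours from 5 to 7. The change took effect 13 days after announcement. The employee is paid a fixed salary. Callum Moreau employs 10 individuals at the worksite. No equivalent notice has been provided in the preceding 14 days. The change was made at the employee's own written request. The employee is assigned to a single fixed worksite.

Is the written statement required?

No — not required.

(1) not employee-requested — not met.
(a) no recent notice — met.
(i) hours reduced — not satisfied.
(A) not (≥ 21 at site) — holds.
(B) schedule shift > 4h — not satisfied.
(ii) = T AND F = false.
(b): F OR F → false.
(c) fixed location — satisfied.
(2) = T AND F AND T = false.
(3) hourly-paid — not met.
Overall = F OR F OR F = false.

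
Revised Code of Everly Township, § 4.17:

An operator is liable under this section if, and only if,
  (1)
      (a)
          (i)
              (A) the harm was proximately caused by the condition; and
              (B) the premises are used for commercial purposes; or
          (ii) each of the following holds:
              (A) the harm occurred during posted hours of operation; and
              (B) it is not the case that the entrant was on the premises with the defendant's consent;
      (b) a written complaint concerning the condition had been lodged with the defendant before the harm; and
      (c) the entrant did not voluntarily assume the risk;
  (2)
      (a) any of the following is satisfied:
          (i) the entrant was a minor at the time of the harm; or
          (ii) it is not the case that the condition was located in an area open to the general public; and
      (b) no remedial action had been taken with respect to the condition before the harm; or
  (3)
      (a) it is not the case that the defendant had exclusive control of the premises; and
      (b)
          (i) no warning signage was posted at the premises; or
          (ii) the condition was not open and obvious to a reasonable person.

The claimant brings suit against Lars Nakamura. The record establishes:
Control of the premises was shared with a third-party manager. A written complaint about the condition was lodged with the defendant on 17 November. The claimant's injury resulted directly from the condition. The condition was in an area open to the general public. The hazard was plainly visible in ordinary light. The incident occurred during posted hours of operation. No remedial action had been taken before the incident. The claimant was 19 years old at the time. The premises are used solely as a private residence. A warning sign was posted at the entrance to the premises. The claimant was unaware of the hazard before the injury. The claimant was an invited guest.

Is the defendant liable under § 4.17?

No — not liable.

(A) proximate cause — satisfied.
(B) commercial use — not met.
So (i) is not satisfied (T AND F).
(A) during posted hours — holds.
(B) not (consent to enter) — not satisfied.
So (ii) is not satisfied (T AND F).
(a): F OR F → false.
(b) complaint lodged — met.
(c) no assumed risk — holds.
(1): F AND T AND T → false.
(i) entrant a minor — not satisfied.
(ii) not (public area) — not met.
So (a) is not satisfied (F OR F).
(b) no remedial action — satisfied.
(2) = F AND T = false.
(a) not (exclusive control) — satisfied.
(i) no signage posted — not met.
(ii) not open/obvious — fails.
(b): F OR F → false.
(3) = T AND F = false.
Overall: F OR F OR F → false.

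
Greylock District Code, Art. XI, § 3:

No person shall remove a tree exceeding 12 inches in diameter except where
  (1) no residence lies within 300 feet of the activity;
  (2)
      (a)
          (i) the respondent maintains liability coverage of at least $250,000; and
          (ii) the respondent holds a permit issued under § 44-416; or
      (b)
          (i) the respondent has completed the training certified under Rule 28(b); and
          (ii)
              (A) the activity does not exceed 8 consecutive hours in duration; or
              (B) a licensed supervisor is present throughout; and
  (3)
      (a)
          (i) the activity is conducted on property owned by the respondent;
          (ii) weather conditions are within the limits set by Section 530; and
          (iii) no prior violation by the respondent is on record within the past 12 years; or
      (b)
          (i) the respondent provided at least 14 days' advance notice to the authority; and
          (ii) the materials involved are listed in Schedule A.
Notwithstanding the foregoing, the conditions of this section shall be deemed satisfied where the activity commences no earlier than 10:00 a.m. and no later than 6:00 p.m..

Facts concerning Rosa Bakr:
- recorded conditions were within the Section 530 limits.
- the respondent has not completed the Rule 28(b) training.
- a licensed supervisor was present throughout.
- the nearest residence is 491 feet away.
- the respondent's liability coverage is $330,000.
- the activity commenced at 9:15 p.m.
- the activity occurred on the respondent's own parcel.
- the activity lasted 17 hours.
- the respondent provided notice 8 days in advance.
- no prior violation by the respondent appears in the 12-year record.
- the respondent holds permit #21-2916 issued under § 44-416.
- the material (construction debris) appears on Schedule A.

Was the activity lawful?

(1) no residence in 300 ft — holds.
(i) coverage ≥ $250,000 — holds.
(ii) holds permit — satisfied.
(a): T AND T → true.
(i) training certified — not met.
(A) ≤ 8 hrs duration — fails.
(B) supervisor present — met.
(ii) = F OR T = true.
(b) = F AND T = false.
So (2) is satisfied (T OR F).
(i) own property — satisfied.
(ii) weather ok — met.
(iii) no prior violation — holds.
(a): T AND T AND T → true.
(i) ≥14 days' notice — fails.
(ii) Schedule A material — holds.
So (b) is not satisfied (F AND T).
(3) = T OR F = true.
Overall: T AND T AND T → true.
Exception (start within hours) — not satisfied.
Result: main true OR exception false → true.

Yes — lawful.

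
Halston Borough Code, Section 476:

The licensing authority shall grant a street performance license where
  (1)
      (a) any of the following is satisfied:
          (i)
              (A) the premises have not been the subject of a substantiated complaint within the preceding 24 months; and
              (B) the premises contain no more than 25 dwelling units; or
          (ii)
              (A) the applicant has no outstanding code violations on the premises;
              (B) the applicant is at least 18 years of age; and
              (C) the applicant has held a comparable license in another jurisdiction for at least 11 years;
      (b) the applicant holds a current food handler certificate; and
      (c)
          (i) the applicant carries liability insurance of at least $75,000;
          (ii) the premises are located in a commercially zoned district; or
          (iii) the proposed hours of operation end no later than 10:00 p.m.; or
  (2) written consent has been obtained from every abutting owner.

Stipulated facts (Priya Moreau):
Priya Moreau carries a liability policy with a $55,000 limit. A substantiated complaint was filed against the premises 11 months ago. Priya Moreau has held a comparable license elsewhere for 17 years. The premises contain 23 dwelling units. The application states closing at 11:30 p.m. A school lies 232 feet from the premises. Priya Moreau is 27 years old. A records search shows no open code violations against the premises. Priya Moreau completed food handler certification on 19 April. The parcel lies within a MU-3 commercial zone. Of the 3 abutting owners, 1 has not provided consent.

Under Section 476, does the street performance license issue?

Yes — granted.

(A) no complaint in 24 mo. — not met.
(B) ≤ 25 units — holds.
(i) = F AND T = false.
(A) no code violations — holds.
(B) age ≥ 18 — met.
(C) prior license ≥ 11 yr — holds.
(ii) = T AND T AND T = true.
So (a) is satisfied (F OR T).
(b) food handler cert. — met.
(i) insurance ≥ $75,000 — fails.
(ii) commercially zoned — satisfied.
(iii) closes by 10 p.m. — fails.
(c): F OR T OR F → true.
(1): T AND T AND T → true.
(2) all abutters consent — not met.
So Overall is satisfied (T OR F).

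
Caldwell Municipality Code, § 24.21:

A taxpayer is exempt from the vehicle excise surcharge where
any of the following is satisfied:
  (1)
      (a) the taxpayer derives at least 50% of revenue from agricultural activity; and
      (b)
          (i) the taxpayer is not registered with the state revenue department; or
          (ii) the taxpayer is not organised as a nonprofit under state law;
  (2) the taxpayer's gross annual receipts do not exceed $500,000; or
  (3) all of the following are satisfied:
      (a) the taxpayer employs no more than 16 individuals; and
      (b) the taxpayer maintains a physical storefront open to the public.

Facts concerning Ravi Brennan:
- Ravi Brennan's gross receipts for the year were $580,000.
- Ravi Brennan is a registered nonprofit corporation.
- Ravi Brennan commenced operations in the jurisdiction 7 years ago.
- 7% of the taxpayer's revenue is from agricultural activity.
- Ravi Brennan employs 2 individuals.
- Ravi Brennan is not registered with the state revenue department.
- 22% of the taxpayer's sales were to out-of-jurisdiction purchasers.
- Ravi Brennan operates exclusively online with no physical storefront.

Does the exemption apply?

(a) ≥50% agricultural — not met.
(i) not (state-registered) — met.
(ii) not (nonprofit) — not satisfied.
So (b) is satisfied (T OR F).
(1): F AND T → false.
(2) receipts ≤ $500,000 — fails.
(a) ≤ 16 employees — met.
(b) has storefront — not met.
So (3) is not satisfied (T AND F).
Overall: F OR F OR F → false.

No — not exempt.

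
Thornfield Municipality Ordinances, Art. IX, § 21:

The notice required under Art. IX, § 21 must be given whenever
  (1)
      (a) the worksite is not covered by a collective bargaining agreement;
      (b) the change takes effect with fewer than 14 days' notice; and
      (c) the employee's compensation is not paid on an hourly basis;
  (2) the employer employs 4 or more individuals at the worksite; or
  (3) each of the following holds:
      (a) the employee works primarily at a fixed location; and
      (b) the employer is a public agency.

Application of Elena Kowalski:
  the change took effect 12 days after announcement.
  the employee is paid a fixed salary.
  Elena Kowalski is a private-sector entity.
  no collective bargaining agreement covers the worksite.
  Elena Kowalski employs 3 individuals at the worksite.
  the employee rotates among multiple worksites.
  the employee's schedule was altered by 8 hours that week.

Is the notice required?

(a) no CBA — met.
(b) < 14 days' notice — satisfied.
(c) not (hourly-paid) — met.
So (1) is satisfied (T AND T AND T).
(2) ≥ 4 at site — not met.
(a) fixed location — fails.
(b) public agency — not satisfied.
(3) = F AND F = false.
Overall: T OR F OR F → true.

Yes — required.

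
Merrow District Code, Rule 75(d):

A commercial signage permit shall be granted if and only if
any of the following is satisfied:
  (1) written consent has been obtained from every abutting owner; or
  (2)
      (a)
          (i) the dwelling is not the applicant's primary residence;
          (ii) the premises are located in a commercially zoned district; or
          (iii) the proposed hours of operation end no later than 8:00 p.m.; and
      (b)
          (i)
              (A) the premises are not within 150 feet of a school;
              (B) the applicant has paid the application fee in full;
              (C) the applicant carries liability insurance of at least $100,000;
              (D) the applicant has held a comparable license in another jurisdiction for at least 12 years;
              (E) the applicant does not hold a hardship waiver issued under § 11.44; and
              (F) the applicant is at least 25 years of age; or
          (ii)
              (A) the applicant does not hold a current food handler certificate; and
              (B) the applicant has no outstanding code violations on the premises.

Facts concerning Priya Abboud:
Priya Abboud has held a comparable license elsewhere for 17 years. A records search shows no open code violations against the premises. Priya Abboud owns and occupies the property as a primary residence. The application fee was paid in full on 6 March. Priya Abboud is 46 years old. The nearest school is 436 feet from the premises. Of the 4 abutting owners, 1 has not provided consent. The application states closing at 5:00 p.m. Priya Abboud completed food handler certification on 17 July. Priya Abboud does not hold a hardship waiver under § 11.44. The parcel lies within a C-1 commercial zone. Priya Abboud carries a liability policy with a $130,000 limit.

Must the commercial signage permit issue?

Yes — granted.

(1) all abutters consent — not met.
(i) not (primary residence) — not satisfied.
(ii) commercially zoned — holds.
(iii) closes by 8 p.m. — satisfied.
(a): F OR T OR T → true.
(A) ≥150 ft from school — met.
(B) fee paid — satisfied.
(C) insurance ≥ $100,000 — satisfied.
(D) prior license ≥ 12 yr — met.
(E) not (hardship waiver) — met.
(F) age ≥ 25 — satisfied.
So (i) is satisfied (T AND T AND T AND T AND T AND T).
(A) not (food handler cert.) — not satisfied.
(B) no code violations — holds.
(ii) = F AND T = false.
(b): T OR F → true.
(2): T AND T → true.
So Overall is satisfied (F OR T).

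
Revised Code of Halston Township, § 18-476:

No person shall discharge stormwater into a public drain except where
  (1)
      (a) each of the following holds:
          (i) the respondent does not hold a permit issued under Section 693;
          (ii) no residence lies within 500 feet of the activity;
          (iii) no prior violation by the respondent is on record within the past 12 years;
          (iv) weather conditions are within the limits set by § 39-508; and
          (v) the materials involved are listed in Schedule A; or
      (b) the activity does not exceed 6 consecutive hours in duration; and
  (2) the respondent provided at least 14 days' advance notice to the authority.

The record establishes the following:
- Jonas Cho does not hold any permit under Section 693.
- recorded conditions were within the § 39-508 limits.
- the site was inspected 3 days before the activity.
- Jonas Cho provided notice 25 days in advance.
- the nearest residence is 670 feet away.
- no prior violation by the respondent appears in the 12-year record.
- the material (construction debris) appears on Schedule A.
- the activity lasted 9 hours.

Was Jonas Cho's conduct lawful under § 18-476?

Yes — lawful.

(i) not (holds permit) — holds.
(ii) no residence in 500 ft — satisfied.
(iii) no prior violation — holds.
(iv) weather ok — met.
(v) Schedule A material — satisfied.
So (a) is satisfied (T AND T AND T AND T AND T).
(b) ≤ 6 hrs duration — not met.
(1): T OR F → true.
(2) ≥14 days' notice — holds.
So Overall is satisfied (T AND T).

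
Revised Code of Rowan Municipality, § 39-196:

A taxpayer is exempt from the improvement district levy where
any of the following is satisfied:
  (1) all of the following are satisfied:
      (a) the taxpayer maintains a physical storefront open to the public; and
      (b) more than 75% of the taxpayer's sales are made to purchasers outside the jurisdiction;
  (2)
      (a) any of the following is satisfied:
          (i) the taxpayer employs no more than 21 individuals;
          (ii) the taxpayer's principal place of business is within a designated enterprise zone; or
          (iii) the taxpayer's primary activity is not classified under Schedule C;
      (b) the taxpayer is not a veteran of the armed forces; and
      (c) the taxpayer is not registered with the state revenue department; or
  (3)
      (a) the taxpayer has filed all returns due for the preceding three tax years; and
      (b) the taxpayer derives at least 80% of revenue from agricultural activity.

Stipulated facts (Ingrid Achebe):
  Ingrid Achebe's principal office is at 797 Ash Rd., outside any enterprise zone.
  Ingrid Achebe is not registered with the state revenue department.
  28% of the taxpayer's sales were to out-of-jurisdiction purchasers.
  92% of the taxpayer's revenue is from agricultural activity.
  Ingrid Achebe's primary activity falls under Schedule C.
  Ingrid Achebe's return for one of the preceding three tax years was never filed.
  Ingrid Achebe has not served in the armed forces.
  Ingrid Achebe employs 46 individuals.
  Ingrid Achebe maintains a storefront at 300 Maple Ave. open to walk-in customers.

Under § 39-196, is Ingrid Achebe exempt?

No — not exempt.

(a) has storefront — holds.
(b) >75% out-of-jur. sales — fails.
(1) = T AND F = false.
(i) ≤ 21 employees — not satisfied.
(ii) in enterprise zone — fails.
(iii) not (Schedule C activity) — not satisfied.
(a): F OR F OR F → false.
(b) not (veteran) — met.
(c) not (state-registered) — holds.
So (2) is not satisfied (F AND T AND T).
(a) returns current — not satisfied.
(b) ≥80% agricultural — met.
(3): F AND T → false.
Overall = F OR F OR F = false.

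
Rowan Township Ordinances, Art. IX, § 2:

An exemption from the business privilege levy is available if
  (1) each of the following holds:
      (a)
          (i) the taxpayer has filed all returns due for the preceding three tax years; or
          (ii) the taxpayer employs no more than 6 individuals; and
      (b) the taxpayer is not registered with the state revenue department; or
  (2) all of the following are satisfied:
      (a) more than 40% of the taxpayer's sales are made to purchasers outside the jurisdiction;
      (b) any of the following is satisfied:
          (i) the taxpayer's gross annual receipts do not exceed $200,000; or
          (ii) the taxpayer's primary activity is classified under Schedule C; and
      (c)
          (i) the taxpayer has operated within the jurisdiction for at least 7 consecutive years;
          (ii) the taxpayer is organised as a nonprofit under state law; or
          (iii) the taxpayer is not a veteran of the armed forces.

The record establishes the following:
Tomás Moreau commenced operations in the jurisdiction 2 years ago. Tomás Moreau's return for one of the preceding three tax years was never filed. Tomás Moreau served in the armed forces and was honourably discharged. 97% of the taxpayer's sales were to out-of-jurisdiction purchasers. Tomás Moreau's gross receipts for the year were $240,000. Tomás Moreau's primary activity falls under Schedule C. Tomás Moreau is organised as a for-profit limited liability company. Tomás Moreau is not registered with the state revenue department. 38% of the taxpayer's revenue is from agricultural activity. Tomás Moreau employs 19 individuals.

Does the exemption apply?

No — not exempt.

(i) returns current — not satisfied.
(ii) ≤ 6 employees — not met.
So (a) is not satisfied (F OR F).
(b) not (state-registered) — satisfied.
So (1) is not satisfied (F AND T).
(a) >40% out-of-jur. sales — met.
(i) receipts ≤ $200,000 — fails.
(ii) Schedule C activity — holds.
So (b) is satisfied (F OR T).
(i) ≥ 7 yrs in jurisdiction — not satisfied.
(ii) nonprofit — fails.
(iii) not (veteran) — fails.
(c): F OR F OR F → false.
(2): T AND T AND F → false.
Overall: F OR F → false.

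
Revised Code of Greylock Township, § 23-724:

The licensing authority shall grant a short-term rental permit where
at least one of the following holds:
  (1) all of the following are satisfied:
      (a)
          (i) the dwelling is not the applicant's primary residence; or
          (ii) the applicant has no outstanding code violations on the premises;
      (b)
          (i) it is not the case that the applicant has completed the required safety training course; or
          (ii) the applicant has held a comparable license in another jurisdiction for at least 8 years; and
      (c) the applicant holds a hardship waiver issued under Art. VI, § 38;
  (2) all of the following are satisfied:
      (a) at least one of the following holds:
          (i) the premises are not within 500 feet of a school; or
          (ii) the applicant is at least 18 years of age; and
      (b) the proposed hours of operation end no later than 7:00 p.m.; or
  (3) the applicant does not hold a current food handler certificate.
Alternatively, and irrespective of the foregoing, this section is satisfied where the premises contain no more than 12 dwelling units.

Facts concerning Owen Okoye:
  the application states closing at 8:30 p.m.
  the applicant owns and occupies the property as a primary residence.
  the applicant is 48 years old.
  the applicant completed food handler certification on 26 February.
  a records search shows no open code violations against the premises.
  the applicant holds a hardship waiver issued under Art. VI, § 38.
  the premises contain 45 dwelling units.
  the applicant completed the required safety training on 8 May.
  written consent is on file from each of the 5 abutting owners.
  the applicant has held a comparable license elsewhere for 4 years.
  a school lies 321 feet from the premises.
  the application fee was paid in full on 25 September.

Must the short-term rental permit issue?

(i) not (primary residence) — not satisfied.
(ii) no code violations — met.
So (a) is satisfied (F OR T).
(i) not (safety training) — fails.
(ii) prior license ≥ 8 yr — not satisfied.
(b) = F OR F = false.
(c) hardship waiver — holds.
So (1) is not satisfied (T AND F AND T).
(i) ≥500 ft from school — fails.
(ii) age ≥ 18 — met.
(a) = F OR T = true.
(b) closes by 7 p.m. — not satisfied.
(2): T AND F → false.
(3) not (food handler cert.) — not satisfied.
So Overall is not satisfied (F OR F OR F).
Exception (≤ 12 units) — not satisfied.
Result: main false OR exception false → false.

No — denied.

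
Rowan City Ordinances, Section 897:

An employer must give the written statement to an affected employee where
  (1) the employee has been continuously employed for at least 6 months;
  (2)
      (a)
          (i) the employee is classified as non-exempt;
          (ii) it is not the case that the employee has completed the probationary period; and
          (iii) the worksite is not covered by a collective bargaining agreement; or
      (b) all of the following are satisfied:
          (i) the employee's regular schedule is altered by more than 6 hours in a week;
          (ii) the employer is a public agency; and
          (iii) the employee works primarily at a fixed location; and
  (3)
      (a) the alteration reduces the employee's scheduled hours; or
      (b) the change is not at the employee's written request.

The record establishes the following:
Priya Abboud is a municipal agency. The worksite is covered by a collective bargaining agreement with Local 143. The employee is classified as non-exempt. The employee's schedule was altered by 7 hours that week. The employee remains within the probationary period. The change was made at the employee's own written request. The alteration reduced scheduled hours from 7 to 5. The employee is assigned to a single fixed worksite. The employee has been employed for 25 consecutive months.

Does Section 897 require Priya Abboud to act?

Yes — required.

(1) tenure ≥ 6 mo. — satisfied.
(i) non-exempt — holds.
(ii) not (past probation) — holds.
(iii) no CBA — not met.
So (a) is not satisfied (T AND T AND F).
(i) schedule shift > 6h — satisfied.
(ii) public agency — holds.
(iii) fixed location — met.
(b) = T AND T AND T = true.
(2): F OR T → true.
(a) hours reduced — holds.
(b) not employee-requested — not met.
(3): T OR F → true.
So Overall is satisfied (T AND T AND T).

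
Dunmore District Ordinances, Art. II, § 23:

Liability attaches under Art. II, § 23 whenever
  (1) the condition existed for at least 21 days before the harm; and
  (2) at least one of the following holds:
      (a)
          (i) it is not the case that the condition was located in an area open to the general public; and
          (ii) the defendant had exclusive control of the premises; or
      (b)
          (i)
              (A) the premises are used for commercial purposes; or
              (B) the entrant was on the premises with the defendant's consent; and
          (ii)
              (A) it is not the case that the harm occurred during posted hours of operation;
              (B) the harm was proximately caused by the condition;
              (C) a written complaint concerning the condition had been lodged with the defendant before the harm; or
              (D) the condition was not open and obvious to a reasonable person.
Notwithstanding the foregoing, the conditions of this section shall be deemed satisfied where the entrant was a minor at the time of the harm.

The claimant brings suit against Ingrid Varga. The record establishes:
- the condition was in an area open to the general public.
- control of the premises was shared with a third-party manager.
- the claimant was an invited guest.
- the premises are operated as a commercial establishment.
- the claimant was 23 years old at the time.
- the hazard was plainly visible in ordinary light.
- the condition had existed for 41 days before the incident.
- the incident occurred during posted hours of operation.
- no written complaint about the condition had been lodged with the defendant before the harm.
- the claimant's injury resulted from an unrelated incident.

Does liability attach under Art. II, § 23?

(1) condition ≥21 days old — satisfied.
(i) not (public area) — not satisfied.
(ii) exclusive control — not satisfied.
So (a) is not satisfied (F AND F).
(A) commercial use — met.
(B) consent to enter — holds.
(i) = T OR T = true.
(A) not (during posted hours) — fails.
(B) proximate cause — not satisfied.
(C) complaint lodged — fails.
(D) not open/obvious — fails.
(ii): F OR F OR F OR F → false.
(b): T AND F → false.
(2): F OR F → false.
Overall: T AND F → false.
Exception (entrant a minor) — not satisfied.
Result: main false OR exception false → false.

No — not liable.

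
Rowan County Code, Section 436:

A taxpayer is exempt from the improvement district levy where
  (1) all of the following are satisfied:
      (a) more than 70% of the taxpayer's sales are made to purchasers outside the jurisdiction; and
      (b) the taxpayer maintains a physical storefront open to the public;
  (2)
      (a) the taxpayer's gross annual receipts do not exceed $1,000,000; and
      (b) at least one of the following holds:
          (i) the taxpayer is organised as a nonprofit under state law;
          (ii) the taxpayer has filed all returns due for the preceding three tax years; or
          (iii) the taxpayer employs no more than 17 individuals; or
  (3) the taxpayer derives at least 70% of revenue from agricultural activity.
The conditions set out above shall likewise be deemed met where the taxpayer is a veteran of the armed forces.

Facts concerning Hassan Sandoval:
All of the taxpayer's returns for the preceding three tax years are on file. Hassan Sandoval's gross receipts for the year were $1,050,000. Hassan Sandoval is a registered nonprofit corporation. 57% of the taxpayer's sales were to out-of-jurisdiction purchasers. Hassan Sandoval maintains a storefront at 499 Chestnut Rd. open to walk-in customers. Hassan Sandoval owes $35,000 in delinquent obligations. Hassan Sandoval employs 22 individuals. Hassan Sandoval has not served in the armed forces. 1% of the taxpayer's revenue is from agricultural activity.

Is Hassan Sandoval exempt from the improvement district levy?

No — not exempt.

(a) >70% out-of-jur. sales — fails.
(b) has storefront — satisfied.
(1): F AND T → false.
(a) receipts ≤ $1,000,000 — not satisfied.
(i) nonprofit — holds.
(ii) returns current — holds.
(iii) ≤ 17 employees — fails.
(b): T OR T OR F → true.
(2): F AND T → false.
(3) ≥70% agricultural — not met.
Overall = F OR F OR F = false.
Exception (veteran) — not satisfied.
Result: main false OR exception false → false.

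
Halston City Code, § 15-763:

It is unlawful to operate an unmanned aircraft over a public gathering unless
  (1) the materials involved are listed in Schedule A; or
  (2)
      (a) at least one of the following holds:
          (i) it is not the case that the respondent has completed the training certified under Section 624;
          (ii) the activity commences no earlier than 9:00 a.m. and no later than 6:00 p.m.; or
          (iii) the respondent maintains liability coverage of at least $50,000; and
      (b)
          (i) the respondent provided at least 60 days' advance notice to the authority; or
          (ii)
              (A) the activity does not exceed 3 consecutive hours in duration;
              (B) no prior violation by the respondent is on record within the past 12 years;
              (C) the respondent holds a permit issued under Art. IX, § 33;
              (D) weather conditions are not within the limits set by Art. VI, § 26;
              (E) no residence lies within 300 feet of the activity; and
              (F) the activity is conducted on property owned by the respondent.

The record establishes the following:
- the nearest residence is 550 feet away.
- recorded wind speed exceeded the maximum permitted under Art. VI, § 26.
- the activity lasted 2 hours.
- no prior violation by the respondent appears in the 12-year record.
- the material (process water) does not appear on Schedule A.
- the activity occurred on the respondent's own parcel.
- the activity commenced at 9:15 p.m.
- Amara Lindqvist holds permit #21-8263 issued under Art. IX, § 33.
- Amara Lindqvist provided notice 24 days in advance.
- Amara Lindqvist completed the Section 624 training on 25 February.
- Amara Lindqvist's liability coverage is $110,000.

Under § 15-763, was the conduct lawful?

Yes — lawful.

(1) Schedule A material — not satisfied.
(i) not (training certified) — not satisfied.
(ii) start within hours — fails.
(iii) coverage ≥ $50,000 — met.
So (a) is satisfied (F OR F OR T).
(i) ≥60 days' notice — not satisfied.
(A) ≤ 3 hrs duration — holds.
(B) no prior violation — holds.
(C) holds permit — met.
(D) not (weather ok) — satisfied.
(E) no residence in 300 ft — met.
(F) own property — holds.
(ii): T AND T AND T AND T AND T AND T → true.
(b): F OR T → true.
(2): T AND T → true.
So Overall is satisfied (F OR T).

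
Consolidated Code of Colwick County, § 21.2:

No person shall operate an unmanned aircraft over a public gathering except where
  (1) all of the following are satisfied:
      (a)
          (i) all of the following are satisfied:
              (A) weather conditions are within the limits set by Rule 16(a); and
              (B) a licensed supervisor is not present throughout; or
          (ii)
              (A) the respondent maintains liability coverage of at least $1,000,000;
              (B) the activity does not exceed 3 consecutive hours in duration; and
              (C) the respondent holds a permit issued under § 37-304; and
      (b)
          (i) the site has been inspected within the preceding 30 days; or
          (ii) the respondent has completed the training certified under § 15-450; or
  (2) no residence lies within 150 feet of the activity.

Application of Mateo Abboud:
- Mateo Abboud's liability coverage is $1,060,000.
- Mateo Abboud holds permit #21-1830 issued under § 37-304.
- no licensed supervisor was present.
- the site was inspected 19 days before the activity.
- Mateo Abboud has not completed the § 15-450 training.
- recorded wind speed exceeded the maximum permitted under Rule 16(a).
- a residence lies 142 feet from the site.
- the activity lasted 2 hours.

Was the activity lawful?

(A) weather ok — not met.
(B) not (supervisor present) — holds.
(i): F AND T → false.
(A) coverage ≥ $1,000,000 — met.
(B) ≤ 3 hrs duration — met.
(C) holds permit — met.
So (ii) is satisfied (T AND T AND T).
So (a) is satisfied (F OR T).
(i) site inspected — met.
(ii) training certified — not satisfied.
So (b) is satisfied (T OR F).
(1): T AND T → true.
(2) no residence in 150 ft — not satisfied.
So Overall is satisfied (T OR F).

Yes — lawful.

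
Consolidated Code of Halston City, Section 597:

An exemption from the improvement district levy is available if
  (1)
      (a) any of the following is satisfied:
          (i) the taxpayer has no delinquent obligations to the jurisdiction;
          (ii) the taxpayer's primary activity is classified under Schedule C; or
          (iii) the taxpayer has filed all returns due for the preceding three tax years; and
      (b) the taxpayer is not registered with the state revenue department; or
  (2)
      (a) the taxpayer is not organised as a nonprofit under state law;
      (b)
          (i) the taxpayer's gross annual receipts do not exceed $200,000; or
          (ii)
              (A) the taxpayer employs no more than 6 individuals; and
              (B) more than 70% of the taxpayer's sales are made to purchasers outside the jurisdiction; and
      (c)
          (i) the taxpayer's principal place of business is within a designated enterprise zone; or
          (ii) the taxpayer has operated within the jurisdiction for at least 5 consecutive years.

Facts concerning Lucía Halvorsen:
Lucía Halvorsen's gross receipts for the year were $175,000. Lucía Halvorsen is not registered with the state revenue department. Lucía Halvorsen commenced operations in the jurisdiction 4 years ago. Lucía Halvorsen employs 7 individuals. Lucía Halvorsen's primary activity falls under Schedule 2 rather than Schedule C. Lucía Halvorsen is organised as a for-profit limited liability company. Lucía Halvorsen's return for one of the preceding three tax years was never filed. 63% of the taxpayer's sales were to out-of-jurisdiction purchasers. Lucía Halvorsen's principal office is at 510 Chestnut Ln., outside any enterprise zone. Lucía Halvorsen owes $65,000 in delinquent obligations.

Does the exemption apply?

No — not exempt.

(i) no delinquency — fails.
(ii) Schedule C activity — fails.
(iii) returns current — not satisfied.
(a): F OR F OR F → false.
(b) not (state-registered) — holds.
So (1) is not satisfied (F AND T).
(a) not (nonprofit) — met.
(i) receipts ≤ $200,000 — met.
(A) ≤ 6 employees — not satisfied.
(B) >70% out-of-jur. sales — not met.
So (ii) is not satisfied (F AND F).
So (b) is satisfied (T OR F).
(i) in enterprise zone — fails.
(ii) ≥ 5 yrs in jurisdiction — not met.
(c) = F OR F = false.
So (2) is not satisfied (T AND T AND F).
So Overall is not satisfied (F OR F).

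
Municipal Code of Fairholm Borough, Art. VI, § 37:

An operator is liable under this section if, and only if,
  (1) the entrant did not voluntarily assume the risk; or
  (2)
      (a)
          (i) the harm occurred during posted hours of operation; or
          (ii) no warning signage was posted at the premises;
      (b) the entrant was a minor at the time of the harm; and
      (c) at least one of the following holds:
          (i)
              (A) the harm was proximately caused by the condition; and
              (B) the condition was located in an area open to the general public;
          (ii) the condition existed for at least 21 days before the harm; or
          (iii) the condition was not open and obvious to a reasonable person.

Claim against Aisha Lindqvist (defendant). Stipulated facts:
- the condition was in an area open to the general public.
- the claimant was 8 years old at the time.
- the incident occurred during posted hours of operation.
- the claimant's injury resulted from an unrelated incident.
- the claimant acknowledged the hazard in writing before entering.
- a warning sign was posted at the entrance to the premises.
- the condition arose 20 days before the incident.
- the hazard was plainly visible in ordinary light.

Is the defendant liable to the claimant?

No — not liable.

(1) no assumed risk — not satisfied.
(i) during posted hours — satisfied.
(ii) no signage posted — not satisfied.
So (a) is satisfied (T OR F).
(b) entrant a minor — satisfied.
(A) proximate cause — not satisfied.
(B) public area — met.
(i) = F AND T = false.
(ii) condition ≥21 days old — not satisfied.
(iii) not open/obvious — fails.
So (c) is not satisfied (F OR F OR F).
So (2) is not satisfied (T AND T AND F).
Overall = F OR F = false.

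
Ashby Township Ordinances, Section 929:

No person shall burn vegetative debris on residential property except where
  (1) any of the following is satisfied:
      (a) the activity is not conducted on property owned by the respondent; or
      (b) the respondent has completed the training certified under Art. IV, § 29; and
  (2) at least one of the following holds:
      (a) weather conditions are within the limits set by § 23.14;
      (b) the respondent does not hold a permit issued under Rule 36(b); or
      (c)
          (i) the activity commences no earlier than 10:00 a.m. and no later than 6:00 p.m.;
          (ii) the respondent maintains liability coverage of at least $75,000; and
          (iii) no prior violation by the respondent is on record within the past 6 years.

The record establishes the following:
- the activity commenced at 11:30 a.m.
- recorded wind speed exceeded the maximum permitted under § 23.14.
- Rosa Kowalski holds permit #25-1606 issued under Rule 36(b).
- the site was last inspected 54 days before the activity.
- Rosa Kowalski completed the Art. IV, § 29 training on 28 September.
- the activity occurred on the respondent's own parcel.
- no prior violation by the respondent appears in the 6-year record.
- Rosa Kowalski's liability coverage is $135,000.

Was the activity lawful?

Yes — lawful.

(a) not (own property) — fails.
(b) training certified — holds.
So (1) is satisfied (F OR T).
(a) weather ok — not met.
(b) not (holds permit) — not met.
(i) start within hours — holds.
(ii) coverage ≥ $75,000 — met.
(iii) no prior violation — holds.
So (c) is satisfied (T AND T AND T).
So (2) is satisfied (F OR F OR T).
Overall = T AND T = true.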